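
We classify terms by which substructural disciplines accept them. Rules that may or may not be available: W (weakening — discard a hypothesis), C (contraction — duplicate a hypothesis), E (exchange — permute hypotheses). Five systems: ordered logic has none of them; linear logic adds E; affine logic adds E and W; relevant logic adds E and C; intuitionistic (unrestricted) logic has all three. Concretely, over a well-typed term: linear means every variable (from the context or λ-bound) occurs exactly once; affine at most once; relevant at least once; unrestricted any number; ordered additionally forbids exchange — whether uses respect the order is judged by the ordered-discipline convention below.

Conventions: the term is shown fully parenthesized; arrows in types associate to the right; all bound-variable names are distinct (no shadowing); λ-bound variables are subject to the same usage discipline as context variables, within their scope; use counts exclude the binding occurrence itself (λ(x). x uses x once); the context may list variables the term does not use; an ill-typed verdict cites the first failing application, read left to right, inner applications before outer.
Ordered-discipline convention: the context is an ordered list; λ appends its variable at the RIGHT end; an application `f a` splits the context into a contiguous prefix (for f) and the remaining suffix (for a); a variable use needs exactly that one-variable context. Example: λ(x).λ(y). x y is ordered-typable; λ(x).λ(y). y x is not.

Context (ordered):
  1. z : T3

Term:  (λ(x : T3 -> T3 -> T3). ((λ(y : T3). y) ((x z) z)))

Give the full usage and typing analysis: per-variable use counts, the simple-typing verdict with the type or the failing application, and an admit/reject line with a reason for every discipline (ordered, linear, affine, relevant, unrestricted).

usage: z: 2×; x (bound): 1×; y (bound): 1×
order of uses: y, x, z, z
typing: well-typed at (T3 -> T3 -> T3) -> T3
ordered: ✗, uses contraction: z ×2
linear: ✗, uses contraction: z ×2
affine: ✗, uses contraction: z ×2
relevant: ✓, none of z, x, y goes unused
unrestricted: ✓, typability at (T3 -> T3 -> T3) -> T3 is all that's needed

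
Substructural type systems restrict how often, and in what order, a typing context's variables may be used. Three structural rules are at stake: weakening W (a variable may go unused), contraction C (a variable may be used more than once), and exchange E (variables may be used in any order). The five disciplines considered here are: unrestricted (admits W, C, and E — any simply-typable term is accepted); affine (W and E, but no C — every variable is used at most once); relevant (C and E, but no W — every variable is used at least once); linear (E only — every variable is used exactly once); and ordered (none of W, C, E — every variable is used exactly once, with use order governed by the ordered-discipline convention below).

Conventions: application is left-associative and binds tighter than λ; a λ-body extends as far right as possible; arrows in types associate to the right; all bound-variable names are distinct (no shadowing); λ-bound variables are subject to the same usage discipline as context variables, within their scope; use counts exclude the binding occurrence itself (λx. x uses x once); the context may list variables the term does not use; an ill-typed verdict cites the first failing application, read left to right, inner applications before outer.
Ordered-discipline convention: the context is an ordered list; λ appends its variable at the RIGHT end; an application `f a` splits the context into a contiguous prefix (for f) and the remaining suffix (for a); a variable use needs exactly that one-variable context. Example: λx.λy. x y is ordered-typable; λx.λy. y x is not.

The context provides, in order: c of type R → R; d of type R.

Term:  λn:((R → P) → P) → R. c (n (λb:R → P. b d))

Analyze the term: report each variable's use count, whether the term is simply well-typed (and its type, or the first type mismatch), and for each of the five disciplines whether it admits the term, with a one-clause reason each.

use counts: c=1; d=1; n (λ-bound)=1; b (λ-bound)=1
use order (left to right): c, n, b, d
typing: well-typed — term : (((R → P) → P) → R) → R
ordered: ✗, no ordered split (uses run c, n, b, d)
linear: ✓, single use per variable (c, d, n, b)
affine: ✓, none of c, d, n, b used more than once
relevant: ✓, every one of c, d, n, b appears
unrestricted: ✓, typability at (((R → P) → P) → R) → R is all that's needed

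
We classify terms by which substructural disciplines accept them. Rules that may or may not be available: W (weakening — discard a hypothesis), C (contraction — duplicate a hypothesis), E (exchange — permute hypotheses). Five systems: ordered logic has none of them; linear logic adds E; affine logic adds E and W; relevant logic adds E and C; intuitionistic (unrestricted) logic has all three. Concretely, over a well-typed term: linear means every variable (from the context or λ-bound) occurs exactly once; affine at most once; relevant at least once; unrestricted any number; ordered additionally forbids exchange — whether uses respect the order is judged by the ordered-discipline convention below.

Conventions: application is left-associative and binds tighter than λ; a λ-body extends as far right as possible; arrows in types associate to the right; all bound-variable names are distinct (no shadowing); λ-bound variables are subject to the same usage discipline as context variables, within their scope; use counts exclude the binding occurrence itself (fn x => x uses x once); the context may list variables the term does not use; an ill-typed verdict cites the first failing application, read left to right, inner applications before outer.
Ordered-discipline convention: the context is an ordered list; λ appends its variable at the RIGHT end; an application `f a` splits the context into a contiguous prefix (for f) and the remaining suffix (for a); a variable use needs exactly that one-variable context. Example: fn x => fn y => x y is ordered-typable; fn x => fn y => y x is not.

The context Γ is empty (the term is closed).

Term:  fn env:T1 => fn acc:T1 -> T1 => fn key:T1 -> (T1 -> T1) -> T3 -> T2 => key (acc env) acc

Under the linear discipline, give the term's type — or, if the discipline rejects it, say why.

not well-typed under linear — acc ×2 used more than once (contraction)
usage: env (λ-bound)=1, acc (λ-bound)=2, key (λ-bound)=1
uses in reading order: key, acc, env, acc
typing: the term checks, with type T1 -> (T1 -> T1) -> (T1 -> (T1 -> T1) -> T3 -> T2) -> T3 -> T2
all disciplines: ordered ✗ · linear ✗ · affine ✗ · relevant ✓ · unrestricted ✓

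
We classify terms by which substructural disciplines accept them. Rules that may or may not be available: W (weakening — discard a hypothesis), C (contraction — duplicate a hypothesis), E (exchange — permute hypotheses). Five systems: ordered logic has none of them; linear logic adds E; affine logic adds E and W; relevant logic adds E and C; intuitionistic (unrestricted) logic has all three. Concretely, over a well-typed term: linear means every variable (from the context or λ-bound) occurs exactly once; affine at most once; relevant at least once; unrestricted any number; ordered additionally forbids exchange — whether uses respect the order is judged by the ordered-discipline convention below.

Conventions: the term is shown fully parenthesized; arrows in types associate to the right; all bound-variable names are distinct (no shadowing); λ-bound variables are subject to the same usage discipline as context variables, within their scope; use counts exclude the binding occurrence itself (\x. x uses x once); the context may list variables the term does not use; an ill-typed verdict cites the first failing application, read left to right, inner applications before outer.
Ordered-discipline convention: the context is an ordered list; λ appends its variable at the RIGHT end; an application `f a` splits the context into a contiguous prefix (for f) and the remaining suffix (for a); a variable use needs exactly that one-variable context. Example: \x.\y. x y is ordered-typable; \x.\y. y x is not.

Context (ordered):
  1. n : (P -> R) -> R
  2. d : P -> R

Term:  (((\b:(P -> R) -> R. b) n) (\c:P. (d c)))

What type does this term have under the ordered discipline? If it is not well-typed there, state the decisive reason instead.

term : R
counts: n ×1; d ×1; b (λ-bound) ×1; c (λ-bound) ×1
left-to-right use order: b, n, d, c
typing: the term checks, with type R
per-discipline verdicts: ordered ✓; linear ✓; affine ✓; relevant ✓; unrestricted ✓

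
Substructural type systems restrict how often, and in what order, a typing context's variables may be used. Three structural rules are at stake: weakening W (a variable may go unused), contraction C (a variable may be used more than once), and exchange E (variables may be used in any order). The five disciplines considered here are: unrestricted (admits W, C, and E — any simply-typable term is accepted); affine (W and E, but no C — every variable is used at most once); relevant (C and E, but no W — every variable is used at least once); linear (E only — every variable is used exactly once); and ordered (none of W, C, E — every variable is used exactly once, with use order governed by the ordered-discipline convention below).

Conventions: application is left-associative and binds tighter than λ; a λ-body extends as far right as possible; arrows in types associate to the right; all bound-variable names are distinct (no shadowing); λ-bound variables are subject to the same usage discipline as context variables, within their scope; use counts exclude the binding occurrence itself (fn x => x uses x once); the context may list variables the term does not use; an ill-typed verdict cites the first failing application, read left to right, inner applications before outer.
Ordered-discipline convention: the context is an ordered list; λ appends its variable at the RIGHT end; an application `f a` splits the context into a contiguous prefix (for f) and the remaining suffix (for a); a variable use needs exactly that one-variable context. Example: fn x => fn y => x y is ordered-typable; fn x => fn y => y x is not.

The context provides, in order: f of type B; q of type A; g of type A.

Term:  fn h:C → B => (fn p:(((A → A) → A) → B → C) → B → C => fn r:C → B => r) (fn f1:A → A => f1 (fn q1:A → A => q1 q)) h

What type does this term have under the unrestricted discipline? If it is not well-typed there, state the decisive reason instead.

not well-typed under unrestricted — fails simple typing
usage: f: 0; q: 1; g: 0; h (λ-bound): 1; p (λ-bound): 0; r (λ-bound): 1; f1 (λ-bound): 1; q1 (λ-bound): 1
use order (left to right): r, f1, q1, q, h
typing: ill-typed: argument of type (A → A) → A where A is required
per-discipline verdicts: ordered ✗; linear ✗; affine ✗; relevant ✗; unrestricted ✗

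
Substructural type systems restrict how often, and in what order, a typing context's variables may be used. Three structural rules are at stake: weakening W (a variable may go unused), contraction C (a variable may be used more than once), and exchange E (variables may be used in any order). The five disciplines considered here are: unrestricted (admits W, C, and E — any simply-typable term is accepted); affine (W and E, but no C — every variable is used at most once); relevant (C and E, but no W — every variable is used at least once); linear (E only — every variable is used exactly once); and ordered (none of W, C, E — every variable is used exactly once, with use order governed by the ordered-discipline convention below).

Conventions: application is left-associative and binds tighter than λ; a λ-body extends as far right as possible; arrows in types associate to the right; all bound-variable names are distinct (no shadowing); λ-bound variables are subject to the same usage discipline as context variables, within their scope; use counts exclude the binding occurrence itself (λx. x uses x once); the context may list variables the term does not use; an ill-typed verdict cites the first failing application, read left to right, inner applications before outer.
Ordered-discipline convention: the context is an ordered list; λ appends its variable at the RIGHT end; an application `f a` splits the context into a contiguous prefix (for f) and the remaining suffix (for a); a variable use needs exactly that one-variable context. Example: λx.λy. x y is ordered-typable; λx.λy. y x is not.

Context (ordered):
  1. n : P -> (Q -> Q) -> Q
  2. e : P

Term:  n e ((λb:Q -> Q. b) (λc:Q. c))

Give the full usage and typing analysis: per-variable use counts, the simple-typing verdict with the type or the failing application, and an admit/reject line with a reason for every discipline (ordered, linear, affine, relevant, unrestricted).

counts: n: 1; e: 1; b [bound]: 1; c [bound]: 1
uses in reading order: n, e, b, c
typing: the term checks, with type Q
ordered ✓ (single-use (n, e, b, c), ordered derivation ok)
linear ✓ (exactly-once usage across n, e, b, c)
affine ✓ (none of n, e, b, c used more than once)
relevant ✓ (at least one use each (n, e, b, c))
unrestricted ✓ (typability at Q is all that's needed)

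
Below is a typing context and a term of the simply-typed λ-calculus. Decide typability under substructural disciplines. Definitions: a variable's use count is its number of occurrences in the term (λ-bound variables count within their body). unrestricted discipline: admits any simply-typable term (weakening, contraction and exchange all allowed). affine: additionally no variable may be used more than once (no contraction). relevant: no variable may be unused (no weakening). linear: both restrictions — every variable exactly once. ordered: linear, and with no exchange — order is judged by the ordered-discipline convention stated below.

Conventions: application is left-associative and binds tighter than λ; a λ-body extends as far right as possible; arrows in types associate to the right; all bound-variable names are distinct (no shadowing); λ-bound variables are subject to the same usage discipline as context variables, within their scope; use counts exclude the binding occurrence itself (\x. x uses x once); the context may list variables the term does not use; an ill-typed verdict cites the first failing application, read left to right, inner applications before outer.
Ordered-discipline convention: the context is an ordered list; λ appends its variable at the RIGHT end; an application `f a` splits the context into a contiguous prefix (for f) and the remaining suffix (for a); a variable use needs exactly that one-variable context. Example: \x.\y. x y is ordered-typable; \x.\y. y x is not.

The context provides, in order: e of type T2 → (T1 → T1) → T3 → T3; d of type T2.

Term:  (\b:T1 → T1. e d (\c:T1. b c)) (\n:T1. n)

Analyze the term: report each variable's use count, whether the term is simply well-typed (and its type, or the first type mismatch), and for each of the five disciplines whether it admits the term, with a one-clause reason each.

usage: e: 1×, d: 1×, b [bound]: 1×, c [bound]: 1×, n [bound]: 1×
use order (left to right): e, d, b, c, n
typing: well-typed at T3 → T3
ordered ✓ (one use each (e, d, b, c, n); ordered split holds)
linear ✓ (single use per variable (e, d, b, c, n))
affine ✓ (e, d, b, c, n: no repeats, contraction unneeded)
relevant ✓ (every one of e, d, b, c, n appears)
unrestricted ✓ (type-checks (T3 → T3) and nothing is barred)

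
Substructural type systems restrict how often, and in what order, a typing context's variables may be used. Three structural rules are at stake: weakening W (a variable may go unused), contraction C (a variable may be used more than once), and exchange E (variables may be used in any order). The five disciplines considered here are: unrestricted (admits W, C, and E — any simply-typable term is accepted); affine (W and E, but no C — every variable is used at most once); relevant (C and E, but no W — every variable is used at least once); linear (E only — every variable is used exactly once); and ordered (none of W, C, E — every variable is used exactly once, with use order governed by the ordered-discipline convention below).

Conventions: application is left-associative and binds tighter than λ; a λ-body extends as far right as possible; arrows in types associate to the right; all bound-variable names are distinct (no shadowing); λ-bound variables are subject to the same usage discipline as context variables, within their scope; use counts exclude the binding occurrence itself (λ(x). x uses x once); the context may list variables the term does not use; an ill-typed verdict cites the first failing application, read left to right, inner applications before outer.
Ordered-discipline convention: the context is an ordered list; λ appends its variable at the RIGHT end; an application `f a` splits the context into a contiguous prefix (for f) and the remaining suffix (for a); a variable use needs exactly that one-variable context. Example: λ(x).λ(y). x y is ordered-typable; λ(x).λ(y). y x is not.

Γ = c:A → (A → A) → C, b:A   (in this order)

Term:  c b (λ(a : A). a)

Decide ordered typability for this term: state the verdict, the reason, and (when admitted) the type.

yes — single-use (c, b, a), ordered derivation ok; term : C
use counts: c=1; b=1; a (λ-bound)=1
left-to-right use order: c, b, a
typing: well-typed at C
summary: ordered ✓, linear ✓, affine ✓, relevant ✓, unrestricted ✓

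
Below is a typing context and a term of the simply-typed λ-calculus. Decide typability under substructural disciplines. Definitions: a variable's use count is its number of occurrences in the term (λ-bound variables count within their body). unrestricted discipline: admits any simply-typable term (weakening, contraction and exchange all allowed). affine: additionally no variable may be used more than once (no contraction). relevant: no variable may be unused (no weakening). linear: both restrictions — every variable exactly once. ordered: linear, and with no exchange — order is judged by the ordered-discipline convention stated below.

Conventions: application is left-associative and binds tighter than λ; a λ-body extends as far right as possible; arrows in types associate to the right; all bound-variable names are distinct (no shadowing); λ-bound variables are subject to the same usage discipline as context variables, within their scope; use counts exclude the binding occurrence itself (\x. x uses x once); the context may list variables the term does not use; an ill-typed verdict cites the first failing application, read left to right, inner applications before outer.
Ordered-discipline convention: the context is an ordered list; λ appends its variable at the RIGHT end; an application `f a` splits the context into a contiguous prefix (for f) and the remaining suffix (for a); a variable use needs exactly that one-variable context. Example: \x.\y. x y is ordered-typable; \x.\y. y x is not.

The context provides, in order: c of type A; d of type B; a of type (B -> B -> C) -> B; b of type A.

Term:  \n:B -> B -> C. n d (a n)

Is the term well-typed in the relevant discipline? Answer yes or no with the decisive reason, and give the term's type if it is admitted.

no — unused: c, b — weakening required
counts: c=0, d=1, a=1, b=0, n (λ-bound)=2
left-to-right use order: n, d, a, n
typing: ✓ — (B -> B -> C) -> C
per-discipline verdicts: ordered ✗, linear ✗, affine ✗, relevant ✗, unrestricted ✓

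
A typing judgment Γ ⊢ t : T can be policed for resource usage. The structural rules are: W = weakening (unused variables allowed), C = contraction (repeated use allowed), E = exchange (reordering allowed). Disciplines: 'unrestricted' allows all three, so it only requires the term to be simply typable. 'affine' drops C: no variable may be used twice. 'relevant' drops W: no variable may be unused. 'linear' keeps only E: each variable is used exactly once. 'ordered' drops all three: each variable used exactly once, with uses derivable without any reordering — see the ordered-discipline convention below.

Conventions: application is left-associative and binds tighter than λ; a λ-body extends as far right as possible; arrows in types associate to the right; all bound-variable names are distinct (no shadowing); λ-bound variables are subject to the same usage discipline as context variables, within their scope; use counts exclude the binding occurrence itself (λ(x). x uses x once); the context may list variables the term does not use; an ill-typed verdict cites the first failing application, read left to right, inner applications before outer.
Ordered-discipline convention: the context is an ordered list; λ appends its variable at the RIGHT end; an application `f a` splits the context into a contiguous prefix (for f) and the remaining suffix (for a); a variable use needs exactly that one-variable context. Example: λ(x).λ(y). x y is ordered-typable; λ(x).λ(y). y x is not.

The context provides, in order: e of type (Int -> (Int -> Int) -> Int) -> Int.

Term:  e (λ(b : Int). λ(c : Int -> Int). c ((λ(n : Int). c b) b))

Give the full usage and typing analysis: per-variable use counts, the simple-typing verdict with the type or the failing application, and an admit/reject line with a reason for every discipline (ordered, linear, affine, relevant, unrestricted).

usage: e ×1; b (bound) ×2; c (bound) ×2; n (bound) ×0
order of uses: e, c, c, b, b
typing: the term checks, with type Int
ordered: ✗, needs contraction — b ×2, c ×2; n never used (weakening)
linear: ✗, needs contraction — b ×2, c ×2; n never used (weakening)
affine: ✗, needs contraction — b ×2, c ×2
relevant: ✗, n never used (weakening)
unrestricted: ✓, typability at Int is all that's needed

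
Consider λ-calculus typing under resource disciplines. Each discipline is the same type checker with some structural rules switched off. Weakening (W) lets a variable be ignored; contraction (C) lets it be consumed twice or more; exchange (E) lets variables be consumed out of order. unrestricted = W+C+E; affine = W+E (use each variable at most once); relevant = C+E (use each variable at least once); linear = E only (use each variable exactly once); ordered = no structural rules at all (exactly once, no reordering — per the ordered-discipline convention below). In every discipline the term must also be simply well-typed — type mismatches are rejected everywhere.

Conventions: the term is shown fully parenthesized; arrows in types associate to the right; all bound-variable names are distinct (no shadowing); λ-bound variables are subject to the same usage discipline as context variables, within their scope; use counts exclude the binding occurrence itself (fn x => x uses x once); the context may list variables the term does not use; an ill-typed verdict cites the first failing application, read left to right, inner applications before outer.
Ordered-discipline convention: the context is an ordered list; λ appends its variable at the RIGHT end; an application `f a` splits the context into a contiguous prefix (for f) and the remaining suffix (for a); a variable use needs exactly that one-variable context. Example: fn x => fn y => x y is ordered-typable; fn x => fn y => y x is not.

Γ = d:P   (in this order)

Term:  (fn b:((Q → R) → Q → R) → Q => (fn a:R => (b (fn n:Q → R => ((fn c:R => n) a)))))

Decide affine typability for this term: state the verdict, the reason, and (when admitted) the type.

yes — no duplicate uses among d, b, a, n, c; term : (((Q → R) → Q → R) → Q) → R → Q
usage: d: 0; b (λ-bound): 1; a (λ-bound): 1; n (λ-bound): 1; c (λ-bound): 0
left-to-right use order: b, n, a
typing: well-typed at (((Q → R) → Q → R) → Q) → R → Q
per-discipline verdicts: ordered ✗, linear ✗, affine ✓, relevant ✗, unrestricted ✓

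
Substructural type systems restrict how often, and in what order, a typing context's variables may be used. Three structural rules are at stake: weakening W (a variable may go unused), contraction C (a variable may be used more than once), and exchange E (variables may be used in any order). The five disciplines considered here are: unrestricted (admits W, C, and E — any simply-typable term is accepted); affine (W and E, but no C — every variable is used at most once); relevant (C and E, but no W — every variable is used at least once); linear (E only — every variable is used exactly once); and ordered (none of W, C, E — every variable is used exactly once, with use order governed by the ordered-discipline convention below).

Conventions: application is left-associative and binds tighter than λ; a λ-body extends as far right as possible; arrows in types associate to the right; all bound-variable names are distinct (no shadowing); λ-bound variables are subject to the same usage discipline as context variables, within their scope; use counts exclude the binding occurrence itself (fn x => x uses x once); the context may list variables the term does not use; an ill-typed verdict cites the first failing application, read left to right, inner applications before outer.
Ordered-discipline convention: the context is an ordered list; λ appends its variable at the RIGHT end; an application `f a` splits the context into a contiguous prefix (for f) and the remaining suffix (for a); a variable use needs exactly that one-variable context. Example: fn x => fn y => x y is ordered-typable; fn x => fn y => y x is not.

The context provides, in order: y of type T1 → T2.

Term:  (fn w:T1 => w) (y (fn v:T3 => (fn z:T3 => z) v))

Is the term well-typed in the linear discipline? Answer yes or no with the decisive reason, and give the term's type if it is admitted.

no — a type mismatch blocks all five
usage: y ×1, w (λ-bound) ×1, v (λ-bound) ×1, z (λ-bound) ×1
left-to-right use order: w, y, z, v
typing: ill-typed: an argument T3 → T3 mismatches the expected T1
all disciplines: ordered ✗; linear ✗; affine ✗; relevant ✗; unrestricted ✗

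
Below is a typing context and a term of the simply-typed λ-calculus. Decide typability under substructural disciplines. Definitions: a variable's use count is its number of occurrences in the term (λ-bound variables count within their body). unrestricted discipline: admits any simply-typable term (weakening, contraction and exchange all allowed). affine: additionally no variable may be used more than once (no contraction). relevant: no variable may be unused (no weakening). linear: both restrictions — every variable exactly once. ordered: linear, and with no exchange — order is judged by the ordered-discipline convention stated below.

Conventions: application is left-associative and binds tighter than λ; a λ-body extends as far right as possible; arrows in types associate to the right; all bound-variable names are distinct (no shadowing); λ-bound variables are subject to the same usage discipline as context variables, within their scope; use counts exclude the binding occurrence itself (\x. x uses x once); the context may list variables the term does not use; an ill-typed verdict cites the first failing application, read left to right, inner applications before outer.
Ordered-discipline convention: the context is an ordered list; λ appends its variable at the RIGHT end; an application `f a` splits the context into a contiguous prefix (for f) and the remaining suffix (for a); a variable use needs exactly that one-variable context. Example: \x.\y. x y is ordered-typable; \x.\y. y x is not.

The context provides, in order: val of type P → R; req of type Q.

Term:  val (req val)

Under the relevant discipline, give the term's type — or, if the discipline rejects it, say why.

not well-typed under relevant — not simply typable
usage: val: 2; req: 1
left-to-right use order: val, req, val
typing: ill-typed: non-function type Q applied to an argument
per-discipline verdicts: ordered ✗; linear ✗; affine ✗; relevant ✗; unrestricted ✗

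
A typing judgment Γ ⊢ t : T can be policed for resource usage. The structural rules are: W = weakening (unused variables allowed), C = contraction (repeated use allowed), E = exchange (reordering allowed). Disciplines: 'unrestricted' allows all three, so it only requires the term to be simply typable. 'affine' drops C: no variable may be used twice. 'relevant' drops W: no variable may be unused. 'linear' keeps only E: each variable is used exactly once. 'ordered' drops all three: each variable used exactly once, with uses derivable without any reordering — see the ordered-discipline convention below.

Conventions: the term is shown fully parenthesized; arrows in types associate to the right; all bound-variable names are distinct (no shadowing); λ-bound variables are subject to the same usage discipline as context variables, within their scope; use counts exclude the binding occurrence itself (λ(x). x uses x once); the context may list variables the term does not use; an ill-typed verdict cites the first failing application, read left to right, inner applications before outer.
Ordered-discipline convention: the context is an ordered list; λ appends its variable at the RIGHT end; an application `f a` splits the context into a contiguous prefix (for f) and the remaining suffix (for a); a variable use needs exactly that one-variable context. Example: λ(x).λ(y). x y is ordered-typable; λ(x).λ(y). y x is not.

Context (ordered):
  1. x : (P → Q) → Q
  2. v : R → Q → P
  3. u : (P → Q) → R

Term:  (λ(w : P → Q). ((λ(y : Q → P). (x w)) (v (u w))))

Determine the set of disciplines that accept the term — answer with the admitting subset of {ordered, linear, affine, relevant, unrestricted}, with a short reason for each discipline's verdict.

admitted by: unrestricted
use counts: x: 1; v: 1; u: 1; w [bound]: 2; y [bound]: 0
uses in reading order: x, w, v, u, w
typing: well-typed at (P → Q) → Q
ordered: ✗, repeated use of w ×2; y left unused
linear: ✗, repeated use of w ×2; y left unused
affine: ✗, repeated use of w ×2
relevant: ✗, y left unused
unrestricted: ✓, typability at (P → Q) → Q is all that's needed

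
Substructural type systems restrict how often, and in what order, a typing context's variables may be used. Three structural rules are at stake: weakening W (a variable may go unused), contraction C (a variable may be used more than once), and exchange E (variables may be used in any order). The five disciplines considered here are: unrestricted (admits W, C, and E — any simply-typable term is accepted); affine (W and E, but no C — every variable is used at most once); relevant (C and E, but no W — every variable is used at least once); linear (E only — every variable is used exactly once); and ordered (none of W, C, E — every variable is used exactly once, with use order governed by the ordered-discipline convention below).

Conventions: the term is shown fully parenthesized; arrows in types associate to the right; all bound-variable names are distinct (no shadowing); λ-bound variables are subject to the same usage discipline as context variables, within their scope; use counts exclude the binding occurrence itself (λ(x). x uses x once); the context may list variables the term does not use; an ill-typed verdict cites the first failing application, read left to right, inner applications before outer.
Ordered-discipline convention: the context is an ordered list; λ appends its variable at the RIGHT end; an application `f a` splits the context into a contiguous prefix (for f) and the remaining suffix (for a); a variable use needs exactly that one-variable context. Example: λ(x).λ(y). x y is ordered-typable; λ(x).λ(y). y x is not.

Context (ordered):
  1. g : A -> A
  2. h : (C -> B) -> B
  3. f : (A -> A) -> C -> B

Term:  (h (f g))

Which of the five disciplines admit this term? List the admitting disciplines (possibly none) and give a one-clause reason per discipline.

admitted by: linear, affine, relevant, unrestricted
counts: g=1, h=1, f=1
uses in reading order: h, f, g
typing: well-typed at B
ordered: ✗ — needs exchange: uses follow h, f, g
linear: ✓ — single use per variable (g, h, f)
affine: ✓ — g, h, f: no repeats, contraction unneeded
relevant: ✓ — at least one use each (g, h, f)
unrestricted: ✓ — simply typable at B; W, C, E all held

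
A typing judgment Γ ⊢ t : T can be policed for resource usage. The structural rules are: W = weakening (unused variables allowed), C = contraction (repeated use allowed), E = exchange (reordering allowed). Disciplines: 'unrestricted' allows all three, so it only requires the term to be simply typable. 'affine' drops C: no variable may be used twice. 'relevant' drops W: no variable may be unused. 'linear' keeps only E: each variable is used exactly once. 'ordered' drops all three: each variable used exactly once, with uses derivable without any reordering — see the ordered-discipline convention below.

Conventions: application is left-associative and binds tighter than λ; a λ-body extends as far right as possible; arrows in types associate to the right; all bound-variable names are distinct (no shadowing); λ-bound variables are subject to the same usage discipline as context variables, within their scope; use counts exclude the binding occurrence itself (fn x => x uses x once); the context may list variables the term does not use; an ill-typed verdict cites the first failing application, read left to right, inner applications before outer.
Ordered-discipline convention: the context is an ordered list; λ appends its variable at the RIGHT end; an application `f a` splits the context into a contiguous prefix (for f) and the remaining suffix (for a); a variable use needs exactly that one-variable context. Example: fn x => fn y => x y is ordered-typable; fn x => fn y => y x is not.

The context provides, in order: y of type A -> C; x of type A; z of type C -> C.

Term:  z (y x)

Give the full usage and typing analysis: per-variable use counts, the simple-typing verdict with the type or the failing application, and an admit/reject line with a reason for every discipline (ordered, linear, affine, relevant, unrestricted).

counts: y: 1×; x: 1×; z: 1×
uses in reading order: z, y, x
typing: well-typed — term : C
ordered: ✗ — no contiguous prefix/suffix split fits z, y, x
linear: ✓ — exactly-once usage across y, x, z
affine: ✓ — at most one use each (y, x, z)
relevant: ✓ — at least one use each (y, x, z)
unrestricted: ✓ — well-typed at C; no restrictions here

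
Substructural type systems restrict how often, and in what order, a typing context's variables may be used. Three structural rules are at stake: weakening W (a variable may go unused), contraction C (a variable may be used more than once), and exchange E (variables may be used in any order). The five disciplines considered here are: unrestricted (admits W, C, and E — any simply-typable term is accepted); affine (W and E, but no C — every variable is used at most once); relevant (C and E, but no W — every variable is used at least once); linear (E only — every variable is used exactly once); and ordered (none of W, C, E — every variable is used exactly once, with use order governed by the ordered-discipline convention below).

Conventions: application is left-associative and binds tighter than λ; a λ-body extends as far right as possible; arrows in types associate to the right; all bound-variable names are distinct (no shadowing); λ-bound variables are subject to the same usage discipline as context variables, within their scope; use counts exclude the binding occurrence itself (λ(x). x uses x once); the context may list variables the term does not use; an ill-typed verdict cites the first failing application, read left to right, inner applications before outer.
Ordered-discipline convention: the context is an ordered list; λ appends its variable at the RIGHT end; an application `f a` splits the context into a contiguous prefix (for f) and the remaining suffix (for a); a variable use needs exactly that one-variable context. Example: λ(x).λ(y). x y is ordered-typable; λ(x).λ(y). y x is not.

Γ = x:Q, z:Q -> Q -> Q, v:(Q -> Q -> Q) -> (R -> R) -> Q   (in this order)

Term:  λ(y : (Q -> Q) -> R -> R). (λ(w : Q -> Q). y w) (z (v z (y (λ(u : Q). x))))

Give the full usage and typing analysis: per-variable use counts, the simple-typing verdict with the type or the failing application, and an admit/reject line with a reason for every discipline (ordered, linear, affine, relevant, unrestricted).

usage: x: 1×; z: 2×; v: 1×; y [bound]: 2×; w [bound]: 1×; u [bound]: 0×
order of uses: y, w, z, v, z, y, x
typing: well-typed — term : ((Q -> Q) -> R -> R) -> R -> R
ordered ✗ (repeated use of z ×2, y ×2; needs weakening: u unused)
linear ✗ (repeated use of z ×2, y ×2; needs weakening: u unused)
affine ✗ (repeated use of z ×2, y ×2)
relevant ✗ (needs weakening: u unused)
unrestricted ✓ (type-checks (((Q -> Q) -> R -> R) -> R -> R) and nothing is barred)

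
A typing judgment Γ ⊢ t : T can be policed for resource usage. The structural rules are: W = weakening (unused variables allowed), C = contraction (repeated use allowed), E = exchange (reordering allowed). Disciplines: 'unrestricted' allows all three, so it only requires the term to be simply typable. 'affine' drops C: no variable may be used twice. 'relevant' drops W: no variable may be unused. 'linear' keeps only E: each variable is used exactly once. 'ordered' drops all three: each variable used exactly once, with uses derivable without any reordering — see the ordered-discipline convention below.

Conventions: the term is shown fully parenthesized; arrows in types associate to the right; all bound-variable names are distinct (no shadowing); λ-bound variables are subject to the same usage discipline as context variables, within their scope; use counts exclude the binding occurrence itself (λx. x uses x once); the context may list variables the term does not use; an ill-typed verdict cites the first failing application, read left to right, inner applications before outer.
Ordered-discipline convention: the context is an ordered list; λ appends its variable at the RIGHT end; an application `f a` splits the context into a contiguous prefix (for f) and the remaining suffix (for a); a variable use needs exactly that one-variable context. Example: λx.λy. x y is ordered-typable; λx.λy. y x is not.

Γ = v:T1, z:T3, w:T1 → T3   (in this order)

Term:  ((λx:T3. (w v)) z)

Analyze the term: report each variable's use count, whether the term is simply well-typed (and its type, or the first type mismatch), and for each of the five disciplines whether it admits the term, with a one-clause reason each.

use counts: v=1, z=1, w=1, x (λ-bound)=0
left-to-right use order: w, v, z
typing: well-typed — term : T3
ordered: ✗ — needs weakening: x unused
linear: ✗ — needs weakening: x unused
affine: ✓ — v, z, w, x: no repeats, contraction unneeded
relevant: ✗ — needs weakening: x unused
unrestricted: ✓ — simply typable at T3; W, C, E all held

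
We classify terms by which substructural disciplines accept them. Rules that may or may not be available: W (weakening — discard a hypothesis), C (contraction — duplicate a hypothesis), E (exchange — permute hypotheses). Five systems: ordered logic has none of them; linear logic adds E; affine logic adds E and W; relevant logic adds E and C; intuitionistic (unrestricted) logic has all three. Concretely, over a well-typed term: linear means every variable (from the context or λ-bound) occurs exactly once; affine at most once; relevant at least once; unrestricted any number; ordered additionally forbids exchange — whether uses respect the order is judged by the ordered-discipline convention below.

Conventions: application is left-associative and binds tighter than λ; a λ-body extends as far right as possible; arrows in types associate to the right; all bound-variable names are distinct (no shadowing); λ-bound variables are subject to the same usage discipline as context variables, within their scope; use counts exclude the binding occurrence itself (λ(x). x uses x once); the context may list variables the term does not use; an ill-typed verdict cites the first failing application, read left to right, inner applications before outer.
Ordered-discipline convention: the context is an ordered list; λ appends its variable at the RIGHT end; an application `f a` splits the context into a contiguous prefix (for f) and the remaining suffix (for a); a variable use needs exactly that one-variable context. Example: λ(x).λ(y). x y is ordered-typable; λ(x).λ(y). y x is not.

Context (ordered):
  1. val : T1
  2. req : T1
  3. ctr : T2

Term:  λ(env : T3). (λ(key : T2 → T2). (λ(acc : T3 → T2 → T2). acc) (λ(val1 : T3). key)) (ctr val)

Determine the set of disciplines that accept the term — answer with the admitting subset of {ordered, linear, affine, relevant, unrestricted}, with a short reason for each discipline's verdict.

admitting disciplines: none
counts: val=1, req=0, ctr=1, env (λ-bound)=0, key (λ-bound)=1, acc (λ-bound)=1, val1 (λ-bound)=0
use order (left to right): acc, key, ctr, val
typing: ill-typed: non-function type T2 applied to an argument
ordered: ✗ — fails simple typing
linear: ✗ — a type mismatch blocks all five
affine: ✗ — the type mismatch rejects it
relevant: ✗ — not simply typable
unrestricted: ✗ — fails simple typing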